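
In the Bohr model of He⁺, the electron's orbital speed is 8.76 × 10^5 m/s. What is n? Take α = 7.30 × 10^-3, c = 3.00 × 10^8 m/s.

v_n = Zαc/n ⇒ n = Zαc/v = 2 × 0.00730 × 3.00 × 10^8 / 8.76 × 10^5 ≈ 5.00
n = 5

5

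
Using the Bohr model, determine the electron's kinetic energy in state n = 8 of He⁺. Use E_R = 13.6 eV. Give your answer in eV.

For a Coulomb orbit the virial theorem gives K = −E_n.
E_n = −E_R·Z²/n², so K = E_R·Z²/n² = 13.6 × 2²/8² = 0.850 eV

0.850 eV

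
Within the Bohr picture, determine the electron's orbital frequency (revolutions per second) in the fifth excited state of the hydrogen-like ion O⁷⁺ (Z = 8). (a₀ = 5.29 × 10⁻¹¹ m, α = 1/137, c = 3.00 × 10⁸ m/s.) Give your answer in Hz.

1.95 × 10¹⁵ Hz

r = n²a₀/Z = 2.38 × 10⁻¹⁰ m, v = Zαc/n = 2.92 × 10⁶ m/s
f = v/(2πr) = 1.95 × 10¹⁵ Hz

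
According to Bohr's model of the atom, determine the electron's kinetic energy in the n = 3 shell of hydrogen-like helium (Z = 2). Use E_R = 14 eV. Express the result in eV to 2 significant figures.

For a Coulomb orbit the virial theorem gives K = −E_n.
E_n = −E_R·Z²/n², so K = E_R·Z²/n² = 14 × 2²/3² = 6.2 eV

6.2 eV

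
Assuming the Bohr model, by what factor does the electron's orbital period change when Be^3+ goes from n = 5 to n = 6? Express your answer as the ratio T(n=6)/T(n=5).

T ∝ Z^-2 · n^3; with Z fixed, T ∝ n^3.
T(n=6)/T(n=5) = (6/5)^3 = 216/125

216/125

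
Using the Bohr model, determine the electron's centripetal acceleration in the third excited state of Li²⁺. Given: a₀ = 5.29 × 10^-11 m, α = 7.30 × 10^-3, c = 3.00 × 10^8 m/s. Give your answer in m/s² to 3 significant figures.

r = n²a₀/Z = 2.82 × 10^-10 m, v = Zαc/n = 1.64 × 10^6 m/s
a = v²/r = (1.64 × 10^6)² / 2.82 × 10^-10 = 9.56 × 10^21 m/s²

9.56 × 10^21 m/s²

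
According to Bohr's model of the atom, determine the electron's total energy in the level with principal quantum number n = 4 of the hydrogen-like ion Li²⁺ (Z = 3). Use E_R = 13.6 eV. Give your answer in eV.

-7.65 eV

E_n = −E_R·Z²/n² = −13.6 × 3²/4² = -7.65 eV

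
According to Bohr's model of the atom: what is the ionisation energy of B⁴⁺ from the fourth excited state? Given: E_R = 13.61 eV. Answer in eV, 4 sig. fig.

E_n = −E_R·Z²/n² = −13.61 × 5²/5² eV = -13.61 eV
Ionisation energy = −E_n = 13.61 eV

13.61 eV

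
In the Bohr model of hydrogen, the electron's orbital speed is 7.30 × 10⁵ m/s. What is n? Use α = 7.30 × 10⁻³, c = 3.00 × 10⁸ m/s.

3

v_n = Zαc/n ⇒ n = Zαc/v = 1 × 0.00730 × 3.00 × 10⁸ / 7.30 × 10⁵ ≈ 3.00
n = 3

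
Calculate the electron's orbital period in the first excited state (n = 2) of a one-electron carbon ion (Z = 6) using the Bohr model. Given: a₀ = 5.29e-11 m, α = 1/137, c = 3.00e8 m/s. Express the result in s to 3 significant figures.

r = n²a₀/Z = 2²·5.29e-11/6 = 3.53e-11 m
v = Zαc/n = 6·0.00730·3.00e8/2 = 6.57e6 m/s
T = 2πr/v = 3.37e-17 s

3.37e-17 s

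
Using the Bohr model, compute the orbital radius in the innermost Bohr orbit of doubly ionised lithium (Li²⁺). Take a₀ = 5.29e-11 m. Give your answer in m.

r_n = n²a₀/Z = 1² × 5.29e-11 / 3
    = 1 × 5.29e-11 / 3 = 1.76e-11 m

1.76e-11 m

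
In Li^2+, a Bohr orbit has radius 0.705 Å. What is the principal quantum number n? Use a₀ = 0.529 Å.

r_n = n²a₀/Z ⇒ n² = rZ/a₀ = 0.705 × 3 / 0.529 ≈ 4.00
n = 2

2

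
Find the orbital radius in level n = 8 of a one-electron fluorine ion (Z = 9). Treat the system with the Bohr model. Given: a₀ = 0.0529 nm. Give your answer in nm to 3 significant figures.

0.376 nm

r_n = n²a₀/Z = 8² × 0.0529 / 9
    = 64 × 0.0529 / 9 = 0.376 nm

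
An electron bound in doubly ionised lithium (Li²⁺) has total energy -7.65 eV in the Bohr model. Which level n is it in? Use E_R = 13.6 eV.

E_n = −E_R Z²/n² ⇒ n² = E_R Z²/(−E_n) = 13.6 × 3² / 7.65 ≈ 16.00
n = 4

4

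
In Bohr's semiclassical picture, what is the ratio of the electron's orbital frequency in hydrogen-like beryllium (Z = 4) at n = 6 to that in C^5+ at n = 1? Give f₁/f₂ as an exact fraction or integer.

1/486

f ∝ Z^2 · n^-3
f₁/f₂ = (4/6)^2 · (6/1)^-3 = 1/486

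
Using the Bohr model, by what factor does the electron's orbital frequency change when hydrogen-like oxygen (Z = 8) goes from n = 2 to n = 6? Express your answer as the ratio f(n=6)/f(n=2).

f ∝ Z^2 · n^-3; with Z fixed, f ∝ n^-3.
f(n=6)/f(n=2) = (6/2)^-3 = 1/27

1/27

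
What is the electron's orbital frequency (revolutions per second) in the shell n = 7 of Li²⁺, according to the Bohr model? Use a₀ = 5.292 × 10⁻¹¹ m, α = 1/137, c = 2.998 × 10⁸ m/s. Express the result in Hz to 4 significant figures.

1.727 × 10¹⁴ Hz

r = n²a₀/Z = 8.644 × 10⁻¹⁰ m, v = Zαc/n = 9.379 × 10⁵ m/s
f = v/(2πr) = 1.727 × 10¹⁴ Hz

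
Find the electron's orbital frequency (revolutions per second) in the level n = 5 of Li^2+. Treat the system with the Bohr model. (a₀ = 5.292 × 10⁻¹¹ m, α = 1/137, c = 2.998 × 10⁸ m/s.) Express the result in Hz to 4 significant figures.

4.739 × 10¹⁴ Hz

r = n²a₀/Z = 4.410 × 10⁻¹⁰ m, v = Zαc/n = 1.313 × 10⁶ m/s
f = v/(2πr) = 4.739 × 10¹⁴ Hz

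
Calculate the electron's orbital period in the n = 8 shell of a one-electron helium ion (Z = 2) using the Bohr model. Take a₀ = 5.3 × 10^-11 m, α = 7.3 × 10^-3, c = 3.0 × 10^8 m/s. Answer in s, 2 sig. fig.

r = n²a₀/Z = 8²·5.3 × 10^-11/2 = 1.7 × 10^-9 m
v = Zαc/n = 2·0.0073·3.0 × 10^8/8 = 5.5 × 10^5 m/s
T = 2πr/v = 1.9 × 10^-14 s

1.9 × 10^-14 s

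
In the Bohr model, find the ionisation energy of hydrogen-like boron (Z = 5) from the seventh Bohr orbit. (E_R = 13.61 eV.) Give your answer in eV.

E_n = −E_R·Z²/n² = −13.61 × 5²/7² eV = -6.944 eV
Ionisation energy = −E_n = 6.944 eV

6.944 eV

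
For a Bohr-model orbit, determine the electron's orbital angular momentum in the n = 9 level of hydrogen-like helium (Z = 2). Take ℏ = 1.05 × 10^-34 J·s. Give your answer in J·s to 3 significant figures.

L_n = nℏ = 9 × 1.05 × 10^-34 = 9.45 × 10^-34 J·s

9.45 × 10^-34 J·s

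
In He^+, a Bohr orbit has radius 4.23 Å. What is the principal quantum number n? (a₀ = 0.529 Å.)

4

r_n = n²a₀/Z ⇒ n² = rZ/a₀ = 4.23 × 2 / 0.529 ≈ 15.99
n = 4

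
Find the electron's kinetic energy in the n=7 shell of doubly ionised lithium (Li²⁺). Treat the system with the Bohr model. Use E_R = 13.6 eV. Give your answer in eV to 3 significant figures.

For a Coulomb orbit the virial theorem gives K = −E_n.
E_n = −E_R·Z²/n², so K = E_R·Z²/n² = 13.6 × 3²/7² = 2.50 eV

2.50 eV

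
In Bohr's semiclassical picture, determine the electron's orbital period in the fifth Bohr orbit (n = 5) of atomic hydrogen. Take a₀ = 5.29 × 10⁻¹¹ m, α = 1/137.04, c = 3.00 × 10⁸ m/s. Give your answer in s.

r = n²a₀/Z = 5²·5.29 × 10⁻¹¹/1 = 1.32 × 10⁻⁹ m
v = Zαc/n = 1·0.00730·3.00 × 10⁸/5 = 4.38 × 10⁵ m/s
T = 2πr/v = 1.90 × 10⁻¹⁴ s

1.90 × 10⁻¹⁴ s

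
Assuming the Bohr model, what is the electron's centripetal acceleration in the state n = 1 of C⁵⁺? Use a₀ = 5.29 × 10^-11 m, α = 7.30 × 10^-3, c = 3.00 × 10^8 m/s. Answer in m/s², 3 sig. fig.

1.96 × 10^25 m/s²

r = n²a₀/Z = 8.82 × 10^-12 m, v = Zαc/n = 1.31 × 10^7 m/s
a = v²/r = (1.31 × 10^7)² / 8.82 × 10^-12 = 1.96 × 10^25 m/s²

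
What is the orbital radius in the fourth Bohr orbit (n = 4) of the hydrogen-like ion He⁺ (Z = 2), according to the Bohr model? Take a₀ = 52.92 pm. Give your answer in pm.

r_n = n²a₀/Z = 4² × 52.92 / 2
    = 16 × 52.92 / 2 = 423.4 pm

423.4 pm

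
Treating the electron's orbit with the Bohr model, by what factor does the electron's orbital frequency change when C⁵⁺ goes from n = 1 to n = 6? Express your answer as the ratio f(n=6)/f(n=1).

1/216

f ∝ Z^2 · n^-3; with Z fixed, f ∝ n^-3.
f(n=6)/f(n=1) = (6/1)^-3 = 1/216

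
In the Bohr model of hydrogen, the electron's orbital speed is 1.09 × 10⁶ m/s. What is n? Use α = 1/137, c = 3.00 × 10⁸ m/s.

v_n = Zαc/n ⇒ n = Zαc/v = 1 × 0.00730 × 3.00 × 10⁸ / 1.09 × 10⁶ ≈ 2.01
n = 2

2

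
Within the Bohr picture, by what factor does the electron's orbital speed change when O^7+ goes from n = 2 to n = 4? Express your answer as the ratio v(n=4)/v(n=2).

1/2

v ∝ Z^1 · n^-1; with Z fixed, v ∝ n^-1.
v(n=4)/v(n=2) = (4/2)^-1 = 1/2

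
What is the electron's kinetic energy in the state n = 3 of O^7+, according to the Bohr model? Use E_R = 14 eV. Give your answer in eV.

100 eV

For a Coulomb orbit the virial theorem gives K = −E_n.
E_n = −E_R·Z²/n², so K = E_R·Z²/n² = 14 × 8²/3² = 100 eV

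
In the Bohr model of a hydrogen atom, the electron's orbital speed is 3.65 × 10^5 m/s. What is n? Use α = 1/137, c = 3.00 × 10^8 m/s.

6

v_n = Zαc/n ⇒ n = Zαc/v = 1 × 0.00730 × 3.00 × 10^8 / 3.65 × 10^5 ≈ 6.00
n = 6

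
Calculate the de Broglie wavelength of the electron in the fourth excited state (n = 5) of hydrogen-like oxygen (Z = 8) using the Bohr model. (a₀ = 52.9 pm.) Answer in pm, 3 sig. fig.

208 pm

The Bohr quantisation condition is nλ = 2πr_n.
r_n = n²a₀/Z = 165 pm
λ = 2πr_n/n = 2π·165/5 = 208 pm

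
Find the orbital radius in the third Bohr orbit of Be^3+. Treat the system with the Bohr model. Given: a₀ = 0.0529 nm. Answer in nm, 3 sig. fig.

r_n = n²a₀/Z = 3² × 0.0529 / 4
    = 9 × 0.0529 / 4 = 0.119 nm

0.119 nm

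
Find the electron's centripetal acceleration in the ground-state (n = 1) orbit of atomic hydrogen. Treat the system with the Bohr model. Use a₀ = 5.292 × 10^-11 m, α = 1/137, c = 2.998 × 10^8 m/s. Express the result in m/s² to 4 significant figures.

r = n²a₀/Z = 5.292 × 10^-11 m, v = Zαc/n = 2.188 × 10^6 m/s
a = v²/r = (2.188 × 10^6)² / 5.292 × 10^-11 = 9.049 × 10^22 m/s²

9.049 × 10^22 m/s²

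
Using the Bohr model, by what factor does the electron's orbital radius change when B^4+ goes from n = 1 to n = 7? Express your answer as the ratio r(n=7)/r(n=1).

r ∝ Z^-1 · n^2; with Z fixed, r ∝ n^2.
r(n=7)/r(n=1) = (7/1)^2 = 49

49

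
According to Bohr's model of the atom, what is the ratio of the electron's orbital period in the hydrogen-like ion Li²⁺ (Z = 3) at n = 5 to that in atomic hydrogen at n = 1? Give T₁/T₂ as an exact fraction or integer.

125/9

T ∝ Z^-2 · n^3
T₁/T₂ = (3/1)^-2 · (5/1)^3 = 125/9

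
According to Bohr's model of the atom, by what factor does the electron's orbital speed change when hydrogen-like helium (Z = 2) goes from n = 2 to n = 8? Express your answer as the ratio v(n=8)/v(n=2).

1/4

v ∝ Z^1 · n^-1; with Z fixed, v ∝ n^-1.
v(n=8)/v(n=2) = (8/2)^-1 = 1/4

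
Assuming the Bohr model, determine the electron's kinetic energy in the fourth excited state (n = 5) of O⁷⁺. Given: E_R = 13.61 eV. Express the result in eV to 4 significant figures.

34.84 eV

For a Coulomb orbit the virial theorem gives K = −E_n.
E_n = −E_R·Z²/n², so K = E_R·Z²/n² = 13.61 × 8²/5² = 34.84 eV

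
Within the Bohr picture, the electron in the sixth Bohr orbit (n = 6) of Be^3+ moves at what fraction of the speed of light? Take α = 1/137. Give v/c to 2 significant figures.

0.0049

v_n = Zαc/n, so v/c = Zα/n = 4 × 0.0073 / 6 = 0.0049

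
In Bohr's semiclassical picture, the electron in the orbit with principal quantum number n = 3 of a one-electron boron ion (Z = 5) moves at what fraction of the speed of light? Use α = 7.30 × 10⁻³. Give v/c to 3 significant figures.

v_n = Zαc/n, so v/c = Zα/n = 5 × 0.00730 / 3 = 0.0122

0.0122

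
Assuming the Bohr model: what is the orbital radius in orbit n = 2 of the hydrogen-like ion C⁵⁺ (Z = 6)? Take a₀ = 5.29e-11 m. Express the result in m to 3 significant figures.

r_n = n²a₀/Z = 2² × 5.29e-11 / 6
    = 4 × 5.29e-11 / 6 = 3.53e-11 m

3.53e-11 m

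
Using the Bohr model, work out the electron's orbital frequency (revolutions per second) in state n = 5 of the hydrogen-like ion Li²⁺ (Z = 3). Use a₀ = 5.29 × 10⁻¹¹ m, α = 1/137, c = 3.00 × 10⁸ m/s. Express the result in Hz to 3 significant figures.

4.74 × 10¹⁴ Hz

r = n²a₀/Z = 4.41 × 10⁻¹⁰ m, v = Zαc/n = 1.31 × 10⁶ m/s
f = v/(2πr) = 4.74 × 10¹⁴ Hz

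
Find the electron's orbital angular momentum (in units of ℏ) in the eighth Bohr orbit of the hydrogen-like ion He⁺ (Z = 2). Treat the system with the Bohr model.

L_n = nℏ, so L/ℏ = n = 8.

8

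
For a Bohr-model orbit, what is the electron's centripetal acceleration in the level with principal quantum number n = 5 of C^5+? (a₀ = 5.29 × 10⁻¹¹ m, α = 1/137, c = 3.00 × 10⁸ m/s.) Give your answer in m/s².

3.13 × 10²² m/s²

r = n²a₀/Z = 2.20 × 10⁻¹⁰ m, v = Zαc/n = 2.63 × 10⁶ m/s
a = v²/r = (2.63 × 10⁶)² / 2.20 × 10⁻¹⁰ = 3.13 × 10²² m/s²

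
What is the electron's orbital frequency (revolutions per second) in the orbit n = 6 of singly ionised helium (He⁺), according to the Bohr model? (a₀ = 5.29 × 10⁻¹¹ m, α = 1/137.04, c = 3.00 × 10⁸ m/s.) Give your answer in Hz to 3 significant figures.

r = n²a₀/Z = 9.52 × 10⁻¹⁰ m, v = Zαc/n = 7.30 × 10⁵ m/s
f = v/(2πr) = 1.22 × 10¹⁴ Hz

1.22 × 10¹⁴ Hz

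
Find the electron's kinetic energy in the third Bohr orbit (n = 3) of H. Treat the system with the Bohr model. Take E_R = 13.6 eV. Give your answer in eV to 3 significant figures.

1.51 eV

For a Coulomb orbit the virial theorem gives K = −E_n.
E_n = −E_R·Z²/n², so K = E_R·Z²/n² = 13.6 × 1²/3² = 1.51 eV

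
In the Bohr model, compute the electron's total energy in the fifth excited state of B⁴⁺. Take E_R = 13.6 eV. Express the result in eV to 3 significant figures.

E_n = −E_R·Z²/n² = −13.6 × 5²/6² = -9.44 eV

-9.44 eV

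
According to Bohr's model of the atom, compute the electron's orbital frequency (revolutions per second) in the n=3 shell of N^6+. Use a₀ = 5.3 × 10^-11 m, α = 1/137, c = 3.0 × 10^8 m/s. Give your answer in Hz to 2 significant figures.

1.2 × 10^16 Hz

r = n²a₀/Z = 6.8 × 10^-11 m, v = Zαc/n = 5.1 × 10^6 m/s
f = v/(2πr) = 1.2 × 10^16 Hz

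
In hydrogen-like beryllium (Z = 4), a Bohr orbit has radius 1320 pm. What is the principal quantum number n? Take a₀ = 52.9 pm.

10

r_n = n²a₀/Z ⇒ n² = rZ/a₀ = 1320 × 4 / 52.9 ≈ 99.81
n = 10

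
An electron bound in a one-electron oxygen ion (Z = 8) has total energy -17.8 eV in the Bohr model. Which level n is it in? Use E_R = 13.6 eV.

E_n = −E_R Z²/n² ⇒ n² = E_R Z²/(−E_n) = 13.6 × 8² / 17.8 ≈ 48.90
n = 7

7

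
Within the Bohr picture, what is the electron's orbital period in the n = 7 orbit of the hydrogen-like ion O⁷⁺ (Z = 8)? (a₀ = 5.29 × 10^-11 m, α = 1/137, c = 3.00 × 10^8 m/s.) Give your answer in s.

8.13 × 10^-16 s

r = n²a₀/Z = 7²·5.29 × 10^-11/8 = 3.24 × 10^-10 m
v = Zαc/n = 8·0.00730·3.00 × 10^8/7 = 2.50 × 10^6 m/s
T = 2πr/v = 8.13 × 10^-16 s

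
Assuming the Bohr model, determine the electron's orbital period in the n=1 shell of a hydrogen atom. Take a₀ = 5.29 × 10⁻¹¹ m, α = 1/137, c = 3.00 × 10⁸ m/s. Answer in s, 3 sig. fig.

1.52 × 10⁻¹⁶ s

r = n²a₀/Z = 1²·5.29 × 10⁻¹¹/1 = 5.29 × 10⁻¹¹ m
v = Zαc/n = 1·0.00730·3.00 × 10⁸/1 = 2.19 × 10⁶ m/s
T = 2πr/v = 1.52 × 10⁻¹⁶ s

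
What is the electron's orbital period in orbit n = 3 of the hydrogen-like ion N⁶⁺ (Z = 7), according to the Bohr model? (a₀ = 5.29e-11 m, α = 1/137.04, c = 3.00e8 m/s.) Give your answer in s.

r = n²a₀/Z = 3²·5.29e-11/7 = 6.80e-11 m
v = Zαc/n = 7·0.00730·3.00e8/3 = 5.11e6 m/s
T = 2πr/v = 8.37e-17 s

8.37e-17 s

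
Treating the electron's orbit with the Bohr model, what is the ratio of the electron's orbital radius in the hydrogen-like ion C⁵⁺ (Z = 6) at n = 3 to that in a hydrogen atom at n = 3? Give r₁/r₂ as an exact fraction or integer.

r ∝ Z^-1 · n^2
r₁/r₂ = (6/1)^-1 · (3/3)^2 = 1/6

1/6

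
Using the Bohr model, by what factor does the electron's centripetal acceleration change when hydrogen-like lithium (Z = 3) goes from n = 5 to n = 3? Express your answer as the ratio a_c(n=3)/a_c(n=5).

625/81

a_c ∝ Z^3 · n^-4; with Z fixed, a_c ∝ n^-4.
a_c(n=3)/a_c(n=5) = (3/5)^-4 = 625/81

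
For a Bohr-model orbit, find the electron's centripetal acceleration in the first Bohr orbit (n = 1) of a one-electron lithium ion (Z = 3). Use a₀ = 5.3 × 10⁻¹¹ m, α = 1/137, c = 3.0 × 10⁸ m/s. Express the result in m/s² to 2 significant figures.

r = n²a₀/Z = 1.8 × 10⁻¹¹ m, v = Zαc/n = 6.6 × 10⁶ m/s
a = v²/r = (6.6 × 10⁶)² / 1.8 × 10⁻¹¹ = 2.4 × 10²⁴ m/s²

2.4 × 10²⁴ m/s²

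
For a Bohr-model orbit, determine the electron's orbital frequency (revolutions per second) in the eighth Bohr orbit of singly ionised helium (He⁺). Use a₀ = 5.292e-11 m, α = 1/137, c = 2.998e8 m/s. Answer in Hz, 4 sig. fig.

5.142e13 Hz

r = n²a₀/Z = 1.693e-9 m, v = Zαc/n = 5.471e5 m/s
f = v/(2πr) = 5.142e13 Hz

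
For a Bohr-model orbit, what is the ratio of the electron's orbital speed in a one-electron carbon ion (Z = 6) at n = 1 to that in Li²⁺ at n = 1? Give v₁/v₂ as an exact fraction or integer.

v ∝ Z^1 · n^-1
v₁/v₂ = (6/3)^1 · (1/1)^-1 = 2

2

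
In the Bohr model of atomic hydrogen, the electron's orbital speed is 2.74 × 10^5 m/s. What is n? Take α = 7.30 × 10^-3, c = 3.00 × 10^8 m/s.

v_n = Zαc/n ⇒ n = Zαc/v = 1 × 0.00730 × 3.00 × 10^8 / 2.74 × 10^5 ≈ 7.99
n = 8

8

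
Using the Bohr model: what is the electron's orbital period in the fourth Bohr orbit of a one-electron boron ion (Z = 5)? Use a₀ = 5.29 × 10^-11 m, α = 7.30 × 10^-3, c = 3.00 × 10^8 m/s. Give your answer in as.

389 as

r = n²a₀/Z = 4²·5.29 × 10^-11/5 = 1.69 × 10^-10 m
v = Zαc/n = 5·0.00730·3.00 × 10^8/4 = 2.74 × 10^6 m/s
T = 2πr/v = 3.89 × 10^-16 s = 389 as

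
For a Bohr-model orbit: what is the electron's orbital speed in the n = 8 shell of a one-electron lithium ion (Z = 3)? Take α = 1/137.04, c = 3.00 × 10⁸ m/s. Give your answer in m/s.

v_n = Zαc/n = 3 × 0.00730 × 3.00 × 10⁸ / 8
    = 8.21 × 10⁵ m/s

8.21 × 10⁵ m/s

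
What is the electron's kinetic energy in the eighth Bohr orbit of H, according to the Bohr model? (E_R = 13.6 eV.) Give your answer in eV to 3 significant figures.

For a Coulomb orbit the virial theorem gives K = −E_n.
E_n = −E_R·Z²/n², so K = E_R·Z²/n² = 13.6 × 1²/8² = 0.212 eV

0.212 eV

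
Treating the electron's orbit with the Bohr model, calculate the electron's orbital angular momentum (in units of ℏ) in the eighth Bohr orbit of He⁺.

L_n = nℏ, so L/ℏ = n = 8.

8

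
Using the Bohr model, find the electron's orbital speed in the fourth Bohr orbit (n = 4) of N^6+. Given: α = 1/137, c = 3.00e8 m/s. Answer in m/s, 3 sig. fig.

v_n = Zαc/n = 7 × 0.00730 × 3.00e8 / 4
    = 3.83e6 m/s

3.83e6 m/s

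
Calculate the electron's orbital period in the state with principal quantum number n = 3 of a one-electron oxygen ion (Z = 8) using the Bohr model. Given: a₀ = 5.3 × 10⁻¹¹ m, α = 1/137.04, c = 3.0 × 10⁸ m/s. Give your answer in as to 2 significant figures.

64 as

r = n²a₀/Z = 3²·5.3 × 10⁻¹¹/8 = 6.0 × 10⁻¹¹ m
v = Zαc/n = 8·0.0073·3.0 × 10⁸/3 = 5.8 × 10⁶ m/s
T = 2πr/v = 6.4 × 10⁻¹⁷ s = 64 as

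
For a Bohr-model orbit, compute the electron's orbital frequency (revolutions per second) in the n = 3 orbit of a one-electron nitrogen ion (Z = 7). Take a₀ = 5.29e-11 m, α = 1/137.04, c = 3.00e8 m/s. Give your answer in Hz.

1.20e16 Hz

r = n²a₀/Z = 6.80e-11 m, v = Zαc/n = 5.11e6 m/s
f = v/(2πr) = 1.20e16 Hz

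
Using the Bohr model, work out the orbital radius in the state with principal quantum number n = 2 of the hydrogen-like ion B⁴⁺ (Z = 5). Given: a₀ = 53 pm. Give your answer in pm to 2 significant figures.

r_n = n²a₀/Z = 2² × 53 / 5
    = 4 × 53 / 5 = 42 pm

42 pm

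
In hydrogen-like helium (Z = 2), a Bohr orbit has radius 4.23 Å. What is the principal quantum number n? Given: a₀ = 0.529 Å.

4

r_n = n²a₀/Z ⇒ n² = rZ/a₀ = 4.23 × 2 / 0.529 ≈ 15.99
n = 4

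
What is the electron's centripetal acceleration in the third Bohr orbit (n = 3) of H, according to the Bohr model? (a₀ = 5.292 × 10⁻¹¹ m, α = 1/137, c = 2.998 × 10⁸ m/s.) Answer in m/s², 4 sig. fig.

1.117 × 10²¹ m/s²

r = n²a₀/Z = 4.763 × 10⁻¹⁰ m, v = Zαc/n = 7.294 × 10⁵ m/s
a = v²/r = (7.294 × 10⁵)² / 4.763 × 10⁻¹⁰ = 1.117 × 10²¹ m/s²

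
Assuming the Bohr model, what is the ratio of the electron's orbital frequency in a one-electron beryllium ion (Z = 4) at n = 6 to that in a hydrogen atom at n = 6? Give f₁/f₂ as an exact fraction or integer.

16

f ∝ Z^2 · n^-3
f₁/f₂ = (4/1)^2 · (6/6)^-3 = 16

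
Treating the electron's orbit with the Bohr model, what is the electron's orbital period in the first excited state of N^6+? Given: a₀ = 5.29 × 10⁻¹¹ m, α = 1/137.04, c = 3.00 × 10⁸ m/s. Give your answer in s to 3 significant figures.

r = n²a₀/Z = 2²·5.29 × 10⁻¹¹/7 = 3.02 × 10⁻¹¹ m
v = Zαc/n = 7·0.00730·3.00 × 10⁸/2 = 7.66 × 10⁶ m/s
T = 2πr/v = 2.48 × 10⁻¹⁷ s

2.48 × 10⁻¹⁷ s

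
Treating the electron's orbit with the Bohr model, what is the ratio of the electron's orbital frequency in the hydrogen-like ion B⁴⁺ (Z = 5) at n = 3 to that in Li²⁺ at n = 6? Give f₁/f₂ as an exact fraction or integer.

200/9

f ∝ Z^2 · n^-3
f₁/f₂ = (5/3)^2 · (3/6)^-3 = 200/9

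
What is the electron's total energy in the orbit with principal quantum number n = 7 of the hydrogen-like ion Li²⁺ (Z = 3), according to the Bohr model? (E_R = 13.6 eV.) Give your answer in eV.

E_n = −E_R·Z²/n² = −13.6 × 3²/7² = -2.50 eV

-2.50 eV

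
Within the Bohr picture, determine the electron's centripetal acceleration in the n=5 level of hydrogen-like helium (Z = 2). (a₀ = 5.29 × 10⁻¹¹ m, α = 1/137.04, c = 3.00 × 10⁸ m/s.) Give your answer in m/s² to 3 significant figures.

1.16 × 10²¹ m/s²

r = n²a₀/Z = 6.61 × 10⁻¹⁰ m, v = Zαc/n = 8.76 × 10⁵ m/s
a = v²/r = (8.76 × 10⁵)² / 6.61 × 10⁻¹⁰ = 1.16 × 10²¹ m/s²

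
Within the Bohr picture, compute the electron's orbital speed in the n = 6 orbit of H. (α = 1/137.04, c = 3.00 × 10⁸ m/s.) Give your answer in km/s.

v_n = Zαc/n = 1 × 0.00730 × 3.00 × 10⁸ / 6
    = 365 km/s

365 km/s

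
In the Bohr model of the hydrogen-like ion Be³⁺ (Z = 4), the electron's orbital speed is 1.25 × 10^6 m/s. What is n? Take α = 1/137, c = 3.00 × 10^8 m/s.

v_n = Zαc/n ⇒ n = Zαc/v = 4 × 0.00730 × 3.00 × 10^8 / 1.25 × 10^6 ≈ 7.01
n = 7

7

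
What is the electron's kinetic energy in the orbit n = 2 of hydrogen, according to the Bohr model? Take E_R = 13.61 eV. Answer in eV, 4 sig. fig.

3.402 eV

For a Coulomb orbit the virial theorem gives K = −E_n.
E_n = −E_R·Z²/n², so K = E_R·Z²/n² = 13.61 × 1²/2² = 3.402 eV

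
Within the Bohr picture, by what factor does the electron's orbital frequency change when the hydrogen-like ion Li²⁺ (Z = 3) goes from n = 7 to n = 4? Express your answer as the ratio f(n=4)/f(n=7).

f ∝ Z^2 · n^-3; with Z fixed, f ∝ n^-3.
f(n=4)/f(n=7) = (4/7)^-3 = 343/64

343/64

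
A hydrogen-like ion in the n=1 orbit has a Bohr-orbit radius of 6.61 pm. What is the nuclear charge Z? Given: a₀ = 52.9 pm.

r_n = n²a₀/Z ⇒ Z = n²a₀/r = 1² × 52.9 / 6.61 ≈ 8.00
Z = 8

8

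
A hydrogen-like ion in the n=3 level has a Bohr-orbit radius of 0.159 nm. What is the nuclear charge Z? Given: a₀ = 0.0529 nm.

3

r_n = n²a₀/Z ⇒ Z = n²a₀/r = 3² × 0.0529 / 0.159 ≈ 2.99
Z = 3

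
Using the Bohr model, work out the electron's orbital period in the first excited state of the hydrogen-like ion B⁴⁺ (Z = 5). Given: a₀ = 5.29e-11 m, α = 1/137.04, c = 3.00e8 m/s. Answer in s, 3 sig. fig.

4.86e-17 s

r = n²a₀/Z = 2²·5.29e-11/5 = 4.23e-11 m
v = Zαc/n = 5·0.00730·3.00e8/2 = 5.47e6 m/s
T = 2πr/v = 4.86e-17 s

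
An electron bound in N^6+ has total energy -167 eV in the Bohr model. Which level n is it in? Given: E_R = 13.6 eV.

2

E_n = −E_R Z²/n² ⇒ n² = E_R Z²/(−E_n) = 13.6 × 7² / 167 ≈ 3.99
n = 2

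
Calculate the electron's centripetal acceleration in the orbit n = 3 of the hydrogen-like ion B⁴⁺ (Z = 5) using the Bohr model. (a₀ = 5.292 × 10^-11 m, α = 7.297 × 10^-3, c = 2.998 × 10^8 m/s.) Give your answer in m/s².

1.396 × 10^23 m/s²

r = n²a₀/Z = 9.526 × 10^-11 m, v = Zαc/n = 3.646 × 10^6 m/s
a = v²/r = (3.646 × 10^6)² / 9.526 × 10^-11 = 1.396 × 10^23 m/s²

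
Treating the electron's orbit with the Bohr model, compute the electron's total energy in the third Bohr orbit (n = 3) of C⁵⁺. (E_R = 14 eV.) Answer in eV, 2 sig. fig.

-56 eV

E_n = −E_R·Z²/n² = −14 × 6²/3² = -56 eV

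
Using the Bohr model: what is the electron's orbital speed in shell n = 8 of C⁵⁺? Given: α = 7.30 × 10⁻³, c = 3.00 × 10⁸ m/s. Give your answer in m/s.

v_n = Zαc/n = 6 × 0.00730 × 3.00 × 10⁸ / 8
    = 1.64 × 10⁶ m/s

1.64 × 10⁶ m/s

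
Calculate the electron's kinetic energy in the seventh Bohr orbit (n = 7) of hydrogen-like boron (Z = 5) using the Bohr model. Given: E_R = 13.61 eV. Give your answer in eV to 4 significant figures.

6.944 eV

For a Coulomb orbit the virial theorem gives K = −E_n.
E_n = −E_R·Z²/n², so K = E_R·Z²/n² = 13.61 × 5²/7² = 6.944 eV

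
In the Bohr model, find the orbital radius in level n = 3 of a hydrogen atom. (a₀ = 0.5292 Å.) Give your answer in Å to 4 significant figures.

4.763 Å

r_n = n²a₀/Z = 3² × 0.5292 / 1
    = 9 × 0.5292 / 1 = 4.763 Å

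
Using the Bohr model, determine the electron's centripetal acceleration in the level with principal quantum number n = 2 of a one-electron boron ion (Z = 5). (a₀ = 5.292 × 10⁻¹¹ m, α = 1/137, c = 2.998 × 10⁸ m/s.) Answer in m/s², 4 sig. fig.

7.070 × 10²³ m/s²

r = n²a₀/Z = 4.234 × 10⁻¹¹ m, v = Zαc/n = 5.471 × 10⁶ m/s
a = v²/r = (5.471 × 10⁶)² / 4.234 × 10⁻¹¹ = 7.070 × 10²³ m/s²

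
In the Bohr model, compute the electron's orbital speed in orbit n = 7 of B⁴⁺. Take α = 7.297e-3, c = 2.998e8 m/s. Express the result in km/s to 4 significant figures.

v_n = Zαc/n = 5 × 0.007297 × 2.998e8 / 7
    = 1563 km/s

1563 km/s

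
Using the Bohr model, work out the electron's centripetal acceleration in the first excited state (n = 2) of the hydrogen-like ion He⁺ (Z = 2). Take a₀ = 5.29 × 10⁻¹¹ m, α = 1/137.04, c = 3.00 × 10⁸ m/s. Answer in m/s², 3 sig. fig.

r = n²a₀/Z = 1.06 × 10⁻¹⁰ m, v = Zαc/n = 2.19 × 10⁶ m/s
a = v²/r = (2.19 × 10⁶)² / 1.06 × 10⁻¹⁰ = 4.53 × 10²² m/s²

4.53 × 10²² m/s²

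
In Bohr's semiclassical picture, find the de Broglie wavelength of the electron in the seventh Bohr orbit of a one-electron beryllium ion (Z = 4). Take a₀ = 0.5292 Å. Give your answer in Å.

The Bohr quantisation condition is nλ = 2πr_n.
r_n = n²a₀/Z = 6.483 Å
λ = 2πr_n/n = 2π·6.483/7 = 5.819 Å

5.819 Å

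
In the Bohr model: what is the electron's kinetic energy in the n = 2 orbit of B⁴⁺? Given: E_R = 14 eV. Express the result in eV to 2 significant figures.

For a Coulomb orbit the virial theorem gives K = −E_n.
E_n = −E_R·Z²/n², so K = E_R·Z²/n² = 14 × 5²/2² = 88 eV

88 eV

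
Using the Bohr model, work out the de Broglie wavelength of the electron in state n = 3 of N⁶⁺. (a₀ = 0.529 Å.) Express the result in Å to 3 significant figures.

1.42 Å

The Bohr quantisation condition is nλ = 2πr_n.
r_n = n²a₀/Z = 0.680 Å
λ = 2πr_n/n = 2π·0.680/3 = 1.42 Å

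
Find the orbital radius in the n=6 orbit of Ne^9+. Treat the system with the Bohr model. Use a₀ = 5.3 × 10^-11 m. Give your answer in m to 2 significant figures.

1.9 × 10^-10 m

r_n = n²a₀/Z = 6² × 5.3 × 10^-11 / 10
    = 36 × 5.3 × 10^-11 / 10 = 1.9 × 10^-10 m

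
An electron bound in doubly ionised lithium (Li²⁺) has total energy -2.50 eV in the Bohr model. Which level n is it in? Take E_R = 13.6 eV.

E_n = −E_R Z²/n² ⇒ n² = E_R Z²/(−E_n) = 13.6 × 3² / 2.50 ≈ 48.96
n = 7

7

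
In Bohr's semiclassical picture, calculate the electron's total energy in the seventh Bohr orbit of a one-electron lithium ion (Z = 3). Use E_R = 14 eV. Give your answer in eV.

-2.6 eV

E_n = −E_R·Z²/n² = −14 × 3²/7² = -2.6 eV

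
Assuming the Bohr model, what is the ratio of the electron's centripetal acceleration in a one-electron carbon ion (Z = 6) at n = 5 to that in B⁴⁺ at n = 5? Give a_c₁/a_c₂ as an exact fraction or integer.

a_c ∝ Z^3 · n^-4
a_c₁/a_c₂ = (6/5)^3 · (5/5)^-4 = 216/125

216/125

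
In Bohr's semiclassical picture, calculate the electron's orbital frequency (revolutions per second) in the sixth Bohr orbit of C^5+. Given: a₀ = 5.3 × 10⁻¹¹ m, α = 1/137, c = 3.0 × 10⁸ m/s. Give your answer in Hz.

r = n²a₀/Z = 3.2 × 10⁻¹⁰ m, v = Zαc/n = 2.2 × 10⁶ m/s
f = v/(2πr) = 1.1 × 10¹⁵ Hz

1.1 × 10¹⁵ Hz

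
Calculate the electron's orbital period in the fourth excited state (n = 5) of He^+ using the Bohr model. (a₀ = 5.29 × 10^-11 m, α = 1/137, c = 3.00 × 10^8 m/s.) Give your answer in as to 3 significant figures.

4740 as

r = n²a₀/Z = 5²·5.29 × 10^-11/2 = 6.61 × 10^-10 m
v = Zαc/n = 2·0.00730·3.00 × 10^8/5 = 8.76 × 10^5 m/s
T = 2πr/v = 4.74 × 10^-15 s = 4740 as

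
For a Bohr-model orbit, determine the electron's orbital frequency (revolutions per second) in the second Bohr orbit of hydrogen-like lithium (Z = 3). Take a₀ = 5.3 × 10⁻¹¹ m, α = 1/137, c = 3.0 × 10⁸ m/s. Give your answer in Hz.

r = n²a₀/Z = 7.1 × 10⁻¹¹ m, v = Zαc/n = 3.3 × 10⁶ m/s
f = v/(2πr) = 7.4 × 10¹⁵ Hz

7.4 × 10¹⁵ Hz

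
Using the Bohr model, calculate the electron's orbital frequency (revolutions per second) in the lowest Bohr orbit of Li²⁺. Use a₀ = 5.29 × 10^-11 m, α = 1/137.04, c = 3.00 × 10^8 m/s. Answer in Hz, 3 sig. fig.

5.93 × 10^16 Hz

r = n²a₀/Z = 1.76 × 10^-11 m, v = Zαc/n = 6.57 × 10^6 m/s
f = v/(2πr) = 5.93 × 10^16 Hz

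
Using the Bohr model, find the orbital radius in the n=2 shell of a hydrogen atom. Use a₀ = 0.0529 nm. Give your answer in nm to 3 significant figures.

0.212 nm

r_n = n²a₀/Z = 2² × 0.0529 / 1
    = 4 × 0.0529 / 1 = 0.212 nm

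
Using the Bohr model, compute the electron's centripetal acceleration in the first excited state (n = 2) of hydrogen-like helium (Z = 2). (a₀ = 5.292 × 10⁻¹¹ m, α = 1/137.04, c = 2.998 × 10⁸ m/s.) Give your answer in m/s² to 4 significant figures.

r = n²a₀/Z = 1.058 × 10⁻¹⁰ m, v = Zαc/n = 2.188 × 10⁶ m/s
a = v²/r = (2.188 × 10⁶)² / 1.058 × 10⁻¹⁰ = 4.522 × 10²² m/s²

4.522 × 10²² m/s²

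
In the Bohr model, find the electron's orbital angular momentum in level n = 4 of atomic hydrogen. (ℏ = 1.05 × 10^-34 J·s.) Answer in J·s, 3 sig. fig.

4.20 × 10^-34 J·s

L_n = nℏ = 4 × 1.05 × 10^-34 = 4.20 × 10^-34 J·s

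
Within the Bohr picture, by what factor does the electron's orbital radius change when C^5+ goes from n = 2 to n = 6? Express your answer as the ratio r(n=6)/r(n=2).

9

r ∝ Z^-1 · n^2; with Z fixed, r ∝ n^2.
r(n=6)/r(n=2) = (6/2)^2 = 9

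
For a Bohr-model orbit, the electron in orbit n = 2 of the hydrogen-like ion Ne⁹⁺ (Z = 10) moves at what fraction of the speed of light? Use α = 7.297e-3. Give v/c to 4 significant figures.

v_n = Zαc/n, so v/c = Zα/n = 10 × 0.007297 / 2 = 0.03648

0.03648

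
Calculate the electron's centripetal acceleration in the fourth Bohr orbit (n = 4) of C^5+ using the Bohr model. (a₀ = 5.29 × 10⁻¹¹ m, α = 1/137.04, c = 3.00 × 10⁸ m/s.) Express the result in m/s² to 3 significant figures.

r = n²a₀/Z = 1.41 × 10⁻¹⁰ m, v = Zαc/n = 3.28 × 10⁶ m/s
a = v²/r = (3.28 × 10⁶)² / 1.41 × 10⁻¹⁰ = 7.64 × 10²² m/s²

7.64 × 10²² m/s²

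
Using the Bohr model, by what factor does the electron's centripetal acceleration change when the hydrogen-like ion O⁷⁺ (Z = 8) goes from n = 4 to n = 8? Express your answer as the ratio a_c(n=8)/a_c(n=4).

1/16

a_c ∝ Z^3 · n^-4; with Z fixed, a_c ∝ n^-4.
a_c(n=8)/a_c(n=4) = (8/4)^-4 = 1/16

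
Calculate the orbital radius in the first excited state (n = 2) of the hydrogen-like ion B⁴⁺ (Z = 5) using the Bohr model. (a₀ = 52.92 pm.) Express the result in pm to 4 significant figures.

42.34 pm

r_n = n²a₀/Z = 2² × 52.92 / 5
    = 4 × 52.92 / 5 = 42.34 pm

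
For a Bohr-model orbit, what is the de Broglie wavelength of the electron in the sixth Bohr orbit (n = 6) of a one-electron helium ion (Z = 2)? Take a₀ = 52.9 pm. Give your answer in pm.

The Bohr quantisation condition is nλ = 2πr_n.
r_n = n²a₀/Z = 952 pm
λ = 2πr_n/n = 2π·952/6 = 997 pm

997 pm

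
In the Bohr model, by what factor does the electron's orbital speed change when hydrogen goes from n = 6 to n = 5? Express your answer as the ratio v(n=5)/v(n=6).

6/5

v ∝ Z^1 · n^-1; with Z fixed, v ∝ n^-1.
v(n=5)/v(n=6) = (5/6)^-1 = 6/5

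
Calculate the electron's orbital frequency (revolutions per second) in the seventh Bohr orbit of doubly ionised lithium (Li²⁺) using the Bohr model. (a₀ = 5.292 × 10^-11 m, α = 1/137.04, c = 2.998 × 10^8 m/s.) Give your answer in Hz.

1.726 × 10^14 Hz

r = n²a₀/Z = 8.644 × 10^-10 m, v = Zαc/n = 9.376 × 10^5 m/s
f = v/(2πr) = 1.726 × 10^14 Hz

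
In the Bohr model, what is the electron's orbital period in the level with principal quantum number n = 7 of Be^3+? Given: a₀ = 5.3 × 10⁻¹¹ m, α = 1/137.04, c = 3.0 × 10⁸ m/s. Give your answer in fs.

r = n²a₀/Z = 7²·5.3 × 10⁻¹¹/4 = 6.5 × 10⁻¹⁰ m
v = Zαc/n = 4·0.0073·3.0 × 10⁸/7 = 1.3 × 10⁶ m/s
T = 2πr/v = 3.3 × 10⁻¹⁵ s = 3.3 fs

3.3 fs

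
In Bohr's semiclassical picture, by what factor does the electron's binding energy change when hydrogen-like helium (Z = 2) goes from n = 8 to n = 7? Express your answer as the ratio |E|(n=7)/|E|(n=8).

64/49

|E| ∝ Z^2 · n^-2; with Z fixed, |E| ∝ n^-2.
|E|(n=7)/|E|(n=8) = (7/8)^-2 = 64/49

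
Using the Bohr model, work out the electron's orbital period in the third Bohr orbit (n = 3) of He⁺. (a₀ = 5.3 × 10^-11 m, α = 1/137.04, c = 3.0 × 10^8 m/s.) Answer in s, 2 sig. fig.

1.0 × 10^-15 s

r = n²a₀/Z = 3²·5.3 × 10^-11/2 = 2.4 × 10^-10 m
v = Zαc/n = 2·0.0073·3.0 × 10^8/3 = 1.5 × 10^6 m/s
T = 2πr/v = 1.0 × 10^-15 s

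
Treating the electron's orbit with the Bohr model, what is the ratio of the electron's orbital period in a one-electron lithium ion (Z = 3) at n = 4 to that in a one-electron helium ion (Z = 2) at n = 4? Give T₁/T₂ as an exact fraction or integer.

T ∝ Z^-2 · n^3
T₁/T₂ = (3/2)^-2 · (4/4)^3 = 4/9

4/9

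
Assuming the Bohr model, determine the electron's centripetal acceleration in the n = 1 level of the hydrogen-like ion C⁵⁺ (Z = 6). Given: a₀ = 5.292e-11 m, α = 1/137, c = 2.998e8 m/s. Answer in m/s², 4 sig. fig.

1.955e25 m/s²

r = n²a₀/Z = 8.820e-12 m, v = Zαc/n = 1.313e7 m/s
a = v²/r = (1.313e7)² / 8.820e-12 = 1.955e25 m/s²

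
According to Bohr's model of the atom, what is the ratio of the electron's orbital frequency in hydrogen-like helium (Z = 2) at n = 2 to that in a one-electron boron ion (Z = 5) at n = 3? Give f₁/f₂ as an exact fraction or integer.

f ∝ Z^2 · n^-3
f₁/f₂ = (2/5)^2 · (2/3)^-3 = 27/50

27/50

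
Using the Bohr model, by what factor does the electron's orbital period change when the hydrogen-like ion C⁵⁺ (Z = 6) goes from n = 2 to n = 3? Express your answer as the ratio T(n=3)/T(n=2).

27/8

T ∝ Z^-2 · n^3; with Z fixed, T ∝ n^3.
T(n=3)/T(n=2) = (3/2)^3 = 27/8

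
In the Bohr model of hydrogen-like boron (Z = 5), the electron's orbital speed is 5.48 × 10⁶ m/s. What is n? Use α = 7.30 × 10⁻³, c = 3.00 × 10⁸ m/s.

2

v_n = Zαc/n ⇒ n = Zαc/v = 5 × 0.00730 × 3.00 × 10⁸ / 5.48 × 10⁶ ≈ 2.00
n = 2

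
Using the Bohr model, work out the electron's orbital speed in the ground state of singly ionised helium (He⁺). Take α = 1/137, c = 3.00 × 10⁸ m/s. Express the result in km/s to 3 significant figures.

4380 km/s

v_n = Zαc/n = 2 × 0.00730 × 3.00 × 10⁸ / 1
    = 4380 km/s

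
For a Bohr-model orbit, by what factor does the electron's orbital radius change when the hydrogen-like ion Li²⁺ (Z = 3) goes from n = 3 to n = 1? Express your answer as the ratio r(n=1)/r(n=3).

r ∝ Z^-1 · n^2; with Z fixed, r ∝ n^2.
r(n=1)/r(n=3) = (1/3)^2 = 1/9

1/9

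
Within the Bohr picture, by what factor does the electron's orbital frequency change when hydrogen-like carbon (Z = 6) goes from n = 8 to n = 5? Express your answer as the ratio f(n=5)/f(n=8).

512/125

f ∝ Z^2 · n^-3; with Z fixed, f ∝ n^-3.
f(n=5)/f(n=8) = (5/8)^-3 = 512/125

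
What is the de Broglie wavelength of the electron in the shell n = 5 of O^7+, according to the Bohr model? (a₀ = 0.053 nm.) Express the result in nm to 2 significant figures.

0.21 nm

The Bohr quantisation condition is nλ = 2πr_n.
r_n = n²a₀/Z = 0.17 nm
λ = 2πr_n/n = 2π·0.17/5 = 0.21 nm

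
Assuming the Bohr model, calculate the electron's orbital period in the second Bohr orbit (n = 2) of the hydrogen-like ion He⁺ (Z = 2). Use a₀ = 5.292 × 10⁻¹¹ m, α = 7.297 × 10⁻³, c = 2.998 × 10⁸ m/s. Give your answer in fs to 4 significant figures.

r = n²a₀/Z = 2²·5.292 × 10⁻¹¹/2 = 1.058 × 10⁻¹⁰ m
v = Zαc/n = 2·0.007297·2.998 × 10⁸/2 = 2.188 × 10⁶ m/s
T = 2πr/v = 3.040 × 10⁻¹⁶ s = 0.3040 fs

0.3040 fs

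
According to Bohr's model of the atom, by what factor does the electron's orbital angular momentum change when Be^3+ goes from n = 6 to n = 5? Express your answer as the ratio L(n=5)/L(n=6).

L = nℏ depends only on n, so L ∝ n.
L(n=5)/L(n=6) = (5/6)^1 = 5/6

5/6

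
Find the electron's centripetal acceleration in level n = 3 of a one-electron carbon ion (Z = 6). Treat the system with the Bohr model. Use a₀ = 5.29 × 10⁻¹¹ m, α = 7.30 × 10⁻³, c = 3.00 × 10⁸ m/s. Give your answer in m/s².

2.42 × 10²³ m/s²

r = n²a₀/Z = 7.94 × 10⁻¹¹ m, v = Zαc/n = 4.38 × 10⁶ m/s
a = v²/r = (4.38 × 10⁶)² / 7.94 × 10⁻¹¹ = 2.42 × 10²³ m/s²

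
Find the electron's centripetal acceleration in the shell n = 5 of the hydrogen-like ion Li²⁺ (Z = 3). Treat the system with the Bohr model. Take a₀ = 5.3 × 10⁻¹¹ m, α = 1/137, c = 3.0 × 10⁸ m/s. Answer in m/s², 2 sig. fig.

r = n²a₀/Z = 4.4 × 10⁻¹⁰ m, v = Zαc/n = 1.3 × 10⁶ m/s
a = v²/r = (1.3 × 10⁶)² / 4.4 × 10⁻¹⁰ = 3.9 × 10²¹ m/s²

3.9 × 10²¹ m/s²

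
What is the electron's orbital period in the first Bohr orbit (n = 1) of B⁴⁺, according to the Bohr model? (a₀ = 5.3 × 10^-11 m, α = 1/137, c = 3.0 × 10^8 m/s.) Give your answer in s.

6.1 × 10^-18 s

r = n²a₀/Z = 1²·5.3 × 10^-11/5 = 1.1 × 10^-11 m
v = Zαc/n = 5·0.0073·3.0 × 10^8/1 = 1.1 × 10^7 m/s
T = 2πr/v = 6.1 × 10^-18 s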